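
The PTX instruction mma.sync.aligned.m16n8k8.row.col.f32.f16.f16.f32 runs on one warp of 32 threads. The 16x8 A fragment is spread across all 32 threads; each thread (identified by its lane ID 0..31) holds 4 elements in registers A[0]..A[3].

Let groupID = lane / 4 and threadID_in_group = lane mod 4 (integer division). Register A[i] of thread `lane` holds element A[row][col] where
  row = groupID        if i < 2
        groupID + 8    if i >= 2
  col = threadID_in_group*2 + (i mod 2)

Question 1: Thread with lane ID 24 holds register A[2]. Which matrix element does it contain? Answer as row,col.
lane 24: g=6 (24/4), t=0 (24%4)
i=2: r=6+8=14, c=0*2+0=0

14,0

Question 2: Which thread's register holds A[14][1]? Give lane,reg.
r: 14->gid=6,r8=1  c: 1->tid=0,i&1=1
L=6*4+0=24  i=1*2+1=3

24,3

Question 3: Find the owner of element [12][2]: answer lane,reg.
r=12⇒gr=4,Rb=1  c=2⇒th=1,odd=0
L=4*4+1=17  i=1*2+0=2

17,2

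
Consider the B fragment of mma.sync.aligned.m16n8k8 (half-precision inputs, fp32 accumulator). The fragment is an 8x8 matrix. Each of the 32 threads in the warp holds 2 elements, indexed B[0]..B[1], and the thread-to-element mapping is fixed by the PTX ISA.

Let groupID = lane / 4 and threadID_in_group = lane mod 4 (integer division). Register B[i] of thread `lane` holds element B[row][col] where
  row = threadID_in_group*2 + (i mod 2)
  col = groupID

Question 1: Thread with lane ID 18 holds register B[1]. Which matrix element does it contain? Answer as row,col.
lane 18: G=4 (18/4), T=2 (18%4)
i=1: r=2*2+1=5, c=G=4

5,4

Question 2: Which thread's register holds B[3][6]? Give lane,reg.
25,1

c=6->g=6  r=3->t=1,b0=1
L=6*4+1=25  i=1=1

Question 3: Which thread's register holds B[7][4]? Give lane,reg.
c=4→G=4  r=7→T=3,p=1
L=4*4+3=19  i=1=1

19,1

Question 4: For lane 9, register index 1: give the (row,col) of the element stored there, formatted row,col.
3,2

9: g=2,t=1
[1] (1*2+1,2) = (3,2)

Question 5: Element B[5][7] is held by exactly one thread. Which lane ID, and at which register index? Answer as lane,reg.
c=7→G=7  r=5→T=2,p=1
L=7*4+2=30  i=1=1

30,1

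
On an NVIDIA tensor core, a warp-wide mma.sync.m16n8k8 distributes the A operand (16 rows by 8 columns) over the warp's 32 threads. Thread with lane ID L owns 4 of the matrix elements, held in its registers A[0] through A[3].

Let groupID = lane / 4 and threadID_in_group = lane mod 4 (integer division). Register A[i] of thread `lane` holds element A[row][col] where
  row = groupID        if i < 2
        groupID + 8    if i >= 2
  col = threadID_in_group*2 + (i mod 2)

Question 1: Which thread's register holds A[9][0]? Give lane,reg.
4,2

r: 9->gid=1,r8=1  c: 0->tid=0,i&1=0
L=1*4+0=4  i=1*2+0=2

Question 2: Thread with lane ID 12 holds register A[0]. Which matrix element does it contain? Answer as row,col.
3,0

12: gid=3,tid=0
[0] (3+0,0*2+0) = (3,0)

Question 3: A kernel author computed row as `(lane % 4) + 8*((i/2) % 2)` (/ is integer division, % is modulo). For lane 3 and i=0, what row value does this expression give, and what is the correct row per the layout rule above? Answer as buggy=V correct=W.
buggy=3 correct=0

`(lane % 4) + 8*((i/2) % 2)`[3,0]⇒3
L=3⇒gr=3>>2=0, th=3&3=3
[0]⇒row 0+0=0  col 3·2+0=6
row: 3 vs 0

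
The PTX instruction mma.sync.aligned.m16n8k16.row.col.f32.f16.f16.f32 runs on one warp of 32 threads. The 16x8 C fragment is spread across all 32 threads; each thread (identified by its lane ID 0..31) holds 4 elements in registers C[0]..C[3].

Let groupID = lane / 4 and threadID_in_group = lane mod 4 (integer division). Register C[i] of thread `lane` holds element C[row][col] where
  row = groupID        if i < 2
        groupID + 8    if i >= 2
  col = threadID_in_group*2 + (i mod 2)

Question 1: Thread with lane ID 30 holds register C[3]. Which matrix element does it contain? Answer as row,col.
lane 30: gid=7 (30/4), tid=2 (30%4)
i=3: r=7+8=15, c=2*2+1=5

15,5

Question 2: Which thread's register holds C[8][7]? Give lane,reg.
r=8->g=0,rb=1  c=7->t=3,b0=1
L=0*4+3=3  i=1*2+1=3

3,3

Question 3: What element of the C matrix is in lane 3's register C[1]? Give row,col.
0,7

3: gid=0,tid=3
[1] (0+0,3*2+1) = (0,7)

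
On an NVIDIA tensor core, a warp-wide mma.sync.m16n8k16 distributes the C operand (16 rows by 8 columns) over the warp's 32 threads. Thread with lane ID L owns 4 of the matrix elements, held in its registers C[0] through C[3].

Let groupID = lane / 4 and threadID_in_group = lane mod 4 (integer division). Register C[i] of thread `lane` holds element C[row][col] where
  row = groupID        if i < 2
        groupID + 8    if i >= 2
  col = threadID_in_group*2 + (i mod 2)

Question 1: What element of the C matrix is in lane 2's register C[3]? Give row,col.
L=2⇒gr=2>>2=0, th=2&3=2
[3]⇒row 0+8=8  col 2·2+1=5

8,5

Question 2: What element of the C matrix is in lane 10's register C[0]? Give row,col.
2,4

10: grp=2,tig=2
[0] (2+0,2*2+0) = (2,4)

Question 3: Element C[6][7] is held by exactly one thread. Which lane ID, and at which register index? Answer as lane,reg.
r=6->g=6,rb=0  c=7->t=3,b0=1
L=6*4+3=27  i=0*2+1=1

27,1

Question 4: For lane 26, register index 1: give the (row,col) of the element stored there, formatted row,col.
6,5

26: gid=6,tid=2
[1] (6+0,2*2+1) = (6,5)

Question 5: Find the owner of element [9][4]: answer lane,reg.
6,2

r: 9->gid=1,r8=1  c: 4->tid=2,i&1=0
L=1*4+2=6  i=1*2+0=2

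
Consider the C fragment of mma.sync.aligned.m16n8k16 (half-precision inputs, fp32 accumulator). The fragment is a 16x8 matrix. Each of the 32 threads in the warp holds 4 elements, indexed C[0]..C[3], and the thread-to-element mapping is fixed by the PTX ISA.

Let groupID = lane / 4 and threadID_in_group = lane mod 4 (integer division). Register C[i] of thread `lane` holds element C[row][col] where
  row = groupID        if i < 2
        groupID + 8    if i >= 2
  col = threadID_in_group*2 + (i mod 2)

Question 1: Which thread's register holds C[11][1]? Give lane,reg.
r=11⇒gr=3,Rb=1  c=1⇒th=0,odd=1
L=3*4+0=12  i=1*2+1=3

12,3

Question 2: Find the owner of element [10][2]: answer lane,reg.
9,2

r=10⇒gr=2,Rb=1  c=2⇒th=1,odd=0
L=2*4+1=9  i=1*2+0=2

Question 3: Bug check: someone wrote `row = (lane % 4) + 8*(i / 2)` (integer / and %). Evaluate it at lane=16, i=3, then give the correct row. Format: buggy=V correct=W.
`(lane % 4) + 8*(i / 2)`[16,3]→8
lane 16→16/4=4, 16 mod 4=0
i=3  r:4+8→12  c:2·0+1→1
row: 8 vs 12

buggy=8 correct=12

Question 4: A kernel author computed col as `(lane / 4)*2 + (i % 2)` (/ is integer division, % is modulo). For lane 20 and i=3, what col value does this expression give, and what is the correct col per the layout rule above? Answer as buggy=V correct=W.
buggy=11 correct=1

`(lane / 4)*2 + (i % 2)`[20,3]->11
20: g=5,t=0
[3] (5+8,0*2+1) = (13,1)
col: 11 vs 1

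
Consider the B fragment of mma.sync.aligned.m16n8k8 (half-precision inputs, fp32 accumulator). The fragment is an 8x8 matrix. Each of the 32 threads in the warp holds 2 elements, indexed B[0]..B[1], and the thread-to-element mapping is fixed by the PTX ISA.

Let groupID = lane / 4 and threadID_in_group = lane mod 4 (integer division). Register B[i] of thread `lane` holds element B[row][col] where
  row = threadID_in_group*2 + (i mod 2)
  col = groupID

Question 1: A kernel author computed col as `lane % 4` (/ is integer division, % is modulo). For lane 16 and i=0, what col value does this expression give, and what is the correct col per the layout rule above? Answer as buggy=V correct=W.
`lane % 4`[16,0]->0
L=16->g=16>>2=4, t=16&3=0
[0]->row 0·2+0=0  col g=4
col: 0 vs 4

buggy=0 correct=4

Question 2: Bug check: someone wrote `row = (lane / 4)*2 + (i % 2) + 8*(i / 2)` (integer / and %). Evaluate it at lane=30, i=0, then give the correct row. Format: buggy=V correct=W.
buggy=14 correct=4

`(lane / 4)*2 + (i % 2) + 8*(i / 2)`[30,0]->14
L=30->gid=30>>2=7, tid=30&3=2
[0]->row 2·2+0=4  col gid=7
row: 14 vs 4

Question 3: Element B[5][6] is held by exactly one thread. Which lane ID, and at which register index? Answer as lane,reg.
26,1

c=6->g=6  r=5->t=2,b0=1
L=6*4+2=26  i=1=1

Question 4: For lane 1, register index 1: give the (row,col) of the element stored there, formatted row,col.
3,0

lane 1: grp=0 (1/4), tig=1 (1%4)
i=1: r=1*2+1=3, c=grp=0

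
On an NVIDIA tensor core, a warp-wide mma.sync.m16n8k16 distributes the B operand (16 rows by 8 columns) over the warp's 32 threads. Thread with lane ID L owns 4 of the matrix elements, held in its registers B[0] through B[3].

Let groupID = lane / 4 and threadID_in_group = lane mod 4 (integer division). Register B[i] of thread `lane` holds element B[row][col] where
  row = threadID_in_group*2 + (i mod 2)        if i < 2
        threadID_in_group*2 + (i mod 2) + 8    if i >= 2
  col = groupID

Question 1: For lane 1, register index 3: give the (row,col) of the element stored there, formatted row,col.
lane 1→1/4=0, 1 mod 4=1
i=3  r:2·1+1+8→11  c:0

11,0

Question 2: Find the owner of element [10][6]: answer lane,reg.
c=6->g=6  r=10->rb=1,t=1,b0=0
L=6*4+1=25  i=1*2+0=2

25,2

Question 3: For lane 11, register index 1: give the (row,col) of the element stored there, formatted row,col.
7,2

lane 11->11/4=2, 11 mod 4=3
i=1  r:2·3+1+0->7  c:2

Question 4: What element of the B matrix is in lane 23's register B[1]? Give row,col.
L=23->g=23>>2=5, t=23&3=3
[1]->row 3·2+1+0=7  col g=5

7,5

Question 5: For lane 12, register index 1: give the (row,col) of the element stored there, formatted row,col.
1,3

12: grp=3,tig=0
[1] (0*2+1+0,3) = (1,3)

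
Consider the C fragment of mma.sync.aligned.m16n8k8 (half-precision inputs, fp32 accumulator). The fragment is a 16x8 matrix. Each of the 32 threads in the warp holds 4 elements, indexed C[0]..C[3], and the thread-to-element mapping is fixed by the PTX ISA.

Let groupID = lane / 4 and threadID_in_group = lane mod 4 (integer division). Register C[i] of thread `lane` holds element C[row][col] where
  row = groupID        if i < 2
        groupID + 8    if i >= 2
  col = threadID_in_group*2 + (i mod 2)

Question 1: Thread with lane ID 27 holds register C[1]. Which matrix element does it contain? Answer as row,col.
27: G=6,T=3
[1] (6+0,3*2+1) = (6,7)

6,7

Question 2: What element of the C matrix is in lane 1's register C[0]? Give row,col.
0,2

L=1->g=1>>2=0, t=1&3=1
[0]->row 0+0=0  col 1·2+0=2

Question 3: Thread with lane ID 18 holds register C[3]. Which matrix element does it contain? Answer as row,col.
12,5

L=18⇒gr=18>>2=4, th=18&3=2
[3]⇒row 4+8=12  col 2·2+1=5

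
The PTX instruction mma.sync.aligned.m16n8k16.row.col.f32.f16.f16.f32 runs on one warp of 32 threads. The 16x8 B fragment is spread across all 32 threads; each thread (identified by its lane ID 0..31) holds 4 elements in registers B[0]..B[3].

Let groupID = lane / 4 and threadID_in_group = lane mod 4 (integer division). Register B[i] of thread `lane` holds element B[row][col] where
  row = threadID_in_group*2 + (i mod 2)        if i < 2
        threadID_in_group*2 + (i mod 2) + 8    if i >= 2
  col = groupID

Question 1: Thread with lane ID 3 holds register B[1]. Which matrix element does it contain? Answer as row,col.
lane 3: gid=0 (3/4), tid=3 (3%4)
i=1: r=3*2+1+0=7, c=gid=0

7,0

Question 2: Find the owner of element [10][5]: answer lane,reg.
c:5=>grp=5  r:10=>rB=1,tig=1,lo=0
L=5*4+1=21  i=1*2+0=2

21,2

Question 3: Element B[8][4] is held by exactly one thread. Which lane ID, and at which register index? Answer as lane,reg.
16,2

c=4->g=4  r=8->rb=1,t=0,b0=0
L=4*4+0=16  i=1*2+0=2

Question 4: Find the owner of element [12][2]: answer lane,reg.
c=2→G=2  r=12→rhi=1,T=2,p=0
L=2*4+2=10  i=1*2+0=2

10,2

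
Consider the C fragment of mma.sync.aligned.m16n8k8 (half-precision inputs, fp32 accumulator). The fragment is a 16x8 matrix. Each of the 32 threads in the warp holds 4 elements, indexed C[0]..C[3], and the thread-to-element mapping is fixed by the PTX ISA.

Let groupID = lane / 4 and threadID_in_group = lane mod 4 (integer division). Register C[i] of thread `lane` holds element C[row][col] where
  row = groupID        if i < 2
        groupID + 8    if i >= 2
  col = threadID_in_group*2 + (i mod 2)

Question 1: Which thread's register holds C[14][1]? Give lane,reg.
r=14→G=6,rhi=1  c=1→T=0,p=1
L=6*4+0=24  i=1*2+1=3

24,3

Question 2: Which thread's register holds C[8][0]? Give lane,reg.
0,2

r=8⇒gr=0,Rb=1  c=0⇒th=0,odd=0
L=0*4+0=0  i=1*2+0=2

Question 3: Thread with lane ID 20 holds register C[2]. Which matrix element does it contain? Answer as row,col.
L=20->gid=20>>2=5, tid=20&3=0
[2]->row 5+8=13  col 0·2+0=0

13,0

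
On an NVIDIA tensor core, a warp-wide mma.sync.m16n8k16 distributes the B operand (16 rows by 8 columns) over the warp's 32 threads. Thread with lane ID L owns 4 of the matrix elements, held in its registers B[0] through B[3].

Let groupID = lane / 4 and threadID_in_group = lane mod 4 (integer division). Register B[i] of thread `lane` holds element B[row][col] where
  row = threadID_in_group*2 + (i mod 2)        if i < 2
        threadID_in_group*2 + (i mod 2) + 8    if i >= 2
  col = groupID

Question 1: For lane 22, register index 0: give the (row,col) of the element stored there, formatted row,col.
4,5

lane 22: g=5 (22/4), t=2 (22%4)
i=0: r=2*2+0+0=4, c=g=5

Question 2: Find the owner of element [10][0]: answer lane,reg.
c:0=>grp=0  r:10=>rB=1,tig=1,lo=0
L=0*4+1=1  i=1*2+0=2

1,2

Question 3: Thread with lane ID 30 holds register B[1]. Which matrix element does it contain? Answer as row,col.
5,7

lane 30=>30/4=7, 30 mod 4=2
i=1  r:2·2+1+0=>5  c:7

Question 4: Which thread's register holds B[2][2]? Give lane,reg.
c: 2->gid=2  r: 2->r8=0,tid=1,i&1=0
L=2*4+1=9  i=0*2+0=0

9,0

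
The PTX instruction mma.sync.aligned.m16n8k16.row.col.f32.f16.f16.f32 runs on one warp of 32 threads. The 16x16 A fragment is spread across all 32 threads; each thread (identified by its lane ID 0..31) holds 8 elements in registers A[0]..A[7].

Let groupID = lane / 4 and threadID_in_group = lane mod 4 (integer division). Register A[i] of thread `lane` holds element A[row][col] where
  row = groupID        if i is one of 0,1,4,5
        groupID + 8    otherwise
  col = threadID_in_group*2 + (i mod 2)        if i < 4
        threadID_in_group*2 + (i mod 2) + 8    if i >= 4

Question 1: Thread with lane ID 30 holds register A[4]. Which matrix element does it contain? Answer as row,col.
7,12

lane 30->30/4=7, 30 mod 4=2
i=4  r:7+0->7  c:2·2+0+8->12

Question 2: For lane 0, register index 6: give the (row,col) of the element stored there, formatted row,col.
8,8

0: gid=0,tid=0
[6] (0+8,0*2+0+8) = (8,8)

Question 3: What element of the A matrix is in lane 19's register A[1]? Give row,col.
4,7

lane 19: grp=4 (19/4), tig=3 (19%4)
i=1: r=4+0=4, c=3*2+1+0=7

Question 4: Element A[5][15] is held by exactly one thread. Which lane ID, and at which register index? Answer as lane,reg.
23,5

r:5=>grp=5,rB=0  c:15=>cB=1,tig=3,lo=1
L=5*4+3=23  i=1*4+0*2+1=5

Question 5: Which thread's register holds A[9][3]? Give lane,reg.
5,3

r=9->g=1,rb=1  c=3->cb=0,t=1,b0=1
L=1*4+1=5  i=0*4+1*2+1=3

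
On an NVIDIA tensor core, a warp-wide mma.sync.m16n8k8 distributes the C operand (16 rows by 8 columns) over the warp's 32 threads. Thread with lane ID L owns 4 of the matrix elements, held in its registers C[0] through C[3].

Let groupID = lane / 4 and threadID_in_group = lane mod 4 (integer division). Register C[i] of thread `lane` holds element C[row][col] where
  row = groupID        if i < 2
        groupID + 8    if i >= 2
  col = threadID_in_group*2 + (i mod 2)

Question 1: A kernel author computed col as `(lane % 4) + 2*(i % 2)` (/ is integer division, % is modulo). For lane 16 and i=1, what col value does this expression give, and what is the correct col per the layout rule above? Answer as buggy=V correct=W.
`(lane % 4) + 2*(i % 2)`[16,1]⇒2
L=16⇒gr=16>>2=4, th=16&3=0
[1]⇒row 4+0=4  col 0·2+1=1
col: 2 vs 1

buggy=2 correct=1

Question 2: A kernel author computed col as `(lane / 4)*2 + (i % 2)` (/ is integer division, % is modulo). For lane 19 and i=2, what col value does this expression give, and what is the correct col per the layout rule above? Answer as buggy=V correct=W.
`(lane / 4)*2 + (i % 2)`[19,2]=>8
19: grp=4,tig=3
[2] (4+8,3*2+0) = (12,6)
col: 8 vs 6

buggy=8 correct=6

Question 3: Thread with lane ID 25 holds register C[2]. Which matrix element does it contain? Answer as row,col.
14,2

lane 25: G=6 (25/4), T=1 (25%4)
i=2: r=6+8=14, c=1*2+0=2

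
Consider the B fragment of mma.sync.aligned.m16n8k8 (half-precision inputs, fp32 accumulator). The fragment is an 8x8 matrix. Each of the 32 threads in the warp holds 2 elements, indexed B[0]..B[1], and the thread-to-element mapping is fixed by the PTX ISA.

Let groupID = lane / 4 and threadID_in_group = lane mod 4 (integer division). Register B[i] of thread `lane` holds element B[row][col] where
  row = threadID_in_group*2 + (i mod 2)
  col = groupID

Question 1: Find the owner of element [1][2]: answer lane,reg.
c=2->g=2  r=1->t=0,b0=1
L=2*4+0=8  i=1=1

8,1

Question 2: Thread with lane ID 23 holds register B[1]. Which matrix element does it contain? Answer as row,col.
lane 23: G=5 (23/4), T=3 (23%4)
i=1: r=3*2+1=7, c=G=5

7,5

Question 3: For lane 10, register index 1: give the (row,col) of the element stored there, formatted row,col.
5,2

lane 10: grp=2 (10/4), tig=2 (10%4)
i=1: r=2*2+1=5, c=grp=2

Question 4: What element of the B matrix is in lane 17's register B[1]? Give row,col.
lane 17: grp=4 (17/4), tig=1 (17%4)
i=1: r=1*2+1=3, c=grp=4

3,4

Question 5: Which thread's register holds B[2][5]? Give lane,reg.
21,0

c: 5->gid=5  r: 2->tid=1,i&1=0
L=5*4+1=21  i=0=0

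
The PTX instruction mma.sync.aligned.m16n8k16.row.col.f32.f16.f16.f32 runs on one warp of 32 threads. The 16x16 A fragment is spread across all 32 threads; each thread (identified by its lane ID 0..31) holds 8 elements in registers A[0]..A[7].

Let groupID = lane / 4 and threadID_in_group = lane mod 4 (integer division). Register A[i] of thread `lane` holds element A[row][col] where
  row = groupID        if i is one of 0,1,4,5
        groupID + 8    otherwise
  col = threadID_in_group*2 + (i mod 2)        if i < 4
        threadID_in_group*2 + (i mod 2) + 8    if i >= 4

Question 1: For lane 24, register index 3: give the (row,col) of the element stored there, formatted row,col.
14,1

lane 24⇒24/4=6, 24 mod 4=0
i=3  r:6+8⇒14  c:2·0+1+0⇒1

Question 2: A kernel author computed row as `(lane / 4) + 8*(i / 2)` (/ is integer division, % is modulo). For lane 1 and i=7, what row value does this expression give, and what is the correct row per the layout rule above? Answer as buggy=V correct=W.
`(lane / 4) + 8*(i / 2)`[1,7]->24
1: g=0,t=1
[7] (0+8,1*2+1+8) = (8,11)
row: 24 vs 8

buggy=24 correct=8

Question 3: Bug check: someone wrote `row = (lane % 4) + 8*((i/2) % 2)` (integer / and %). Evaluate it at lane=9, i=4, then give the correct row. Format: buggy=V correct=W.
`(lane % 4) + 8*((i/2) % 2)`[9,4]=>1
lane 9: grp=2 (9/4), tig=1 (9%4)
i=4: r=2+0=2, c=1*2+0+8=10
row: 1 vs 2

buggy=1 correct=2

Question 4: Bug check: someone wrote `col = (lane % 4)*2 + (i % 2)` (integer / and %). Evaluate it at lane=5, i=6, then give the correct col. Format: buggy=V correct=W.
buggy=2 correct=10

`(lane % 4)*2 + (i % 2)`[5,6]->2
lane 5->5/4=1, 5 mod 4=1
i=6  r:1+8->9  c:2·1+0+8->10
col: 2 vs 10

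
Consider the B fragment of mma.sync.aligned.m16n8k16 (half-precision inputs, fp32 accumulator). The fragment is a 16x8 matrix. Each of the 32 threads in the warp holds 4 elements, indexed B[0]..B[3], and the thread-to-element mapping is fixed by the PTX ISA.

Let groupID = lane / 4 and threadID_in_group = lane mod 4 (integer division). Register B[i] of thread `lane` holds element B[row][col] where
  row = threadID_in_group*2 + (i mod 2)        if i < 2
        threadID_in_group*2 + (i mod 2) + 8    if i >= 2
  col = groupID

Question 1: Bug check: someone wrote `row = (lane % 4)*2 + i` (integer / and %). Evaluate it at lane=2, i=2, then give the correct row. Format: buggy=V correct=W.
buggy=6 correct=12

`(lane % 4)*2 + i`[2,2]->6
lane 2->2/4=0, 2 mod 4=2
i=2  r:2·2+0+8->12  c:0
row: 6 vs 12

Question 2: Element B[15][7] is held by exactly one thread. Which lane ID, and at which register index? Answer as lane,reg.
c:7=>grp=7  r:15=>rB=1,tig=3,lo=1
L=7*4+3=31  i=1*2+1=3

31,3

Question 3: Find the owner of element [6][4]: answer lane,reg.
c: 4->gid=4  r: 6->r8=0,tid=3,i&1=0
L=4*4+3=19  i=0*2+0=0

19,0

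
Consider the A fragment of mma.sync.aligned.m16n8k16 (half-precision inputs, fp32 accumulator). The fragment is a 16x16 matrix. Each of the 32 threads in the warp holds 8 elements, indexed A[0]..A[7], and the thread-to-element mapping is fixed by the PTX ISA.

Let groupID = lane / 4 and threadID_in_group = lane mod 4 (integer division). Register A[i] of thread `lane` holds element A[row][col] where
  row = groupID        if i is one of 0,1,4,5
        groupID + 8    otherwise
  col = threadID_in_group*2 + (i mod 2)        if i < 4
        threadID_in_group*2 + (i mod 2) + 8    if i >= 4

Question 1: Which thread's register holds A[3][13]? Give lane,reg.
r=3->g=3,rb=0  c=13->cb=1,t=2,b0=1
L=3*4+2=14  i=1*4+0*2+1=5

14,5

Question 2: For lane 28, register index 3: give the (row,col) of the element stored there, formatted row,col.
15,1

lane 28: G=7 (28/4), T=0 (28%4)
i=3: r=7+8=15, c=0*2+1+0=1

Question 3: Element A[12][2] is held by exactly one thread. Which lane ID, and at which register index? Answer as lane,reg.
r:12=>grp=4,rB=1  c:2=>cB=0,tig=1,lo=0
L=4*4+1=17  i=0*4+1*2+0=2

17,2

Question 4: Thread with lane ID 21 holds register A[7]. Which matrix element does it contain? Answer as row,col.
lane 21: gr=5 (21/4), th=1 (21%4)
i=7: r=5+8=13, c=1*2+1+8=11

13,11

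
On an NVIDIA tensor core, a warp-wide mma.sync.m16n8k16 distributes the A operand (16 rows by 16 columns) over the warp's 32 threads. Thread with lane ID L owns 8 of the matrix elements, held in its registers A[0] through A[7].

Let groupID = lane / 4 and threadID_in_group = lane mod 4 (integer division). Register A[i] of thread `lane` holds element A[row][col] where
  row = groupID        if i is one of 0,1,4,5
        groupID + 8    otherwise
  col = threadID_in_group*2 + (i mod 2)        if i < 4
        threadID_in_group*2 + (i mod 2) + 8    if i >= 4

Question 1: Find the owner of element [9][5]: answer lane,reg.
6,3

r: 9->gid=1,r8=1  c: 5->c8=0,tid=2,i&1=1
L=1*4+2=6  i=0*4+1*2+1=3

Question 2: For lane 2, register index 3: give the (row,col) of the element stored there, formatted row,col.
2: grp=0,tig=2
[3] (0+8,2*2+1+0) = (8,5)

8,5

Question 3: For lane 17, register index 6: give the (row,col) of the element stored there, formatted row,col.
12,10

L=17⇒gr=17>>2=4, th=17&3=1
[6]⇒row 4+8=12  col 1·2+0+8=10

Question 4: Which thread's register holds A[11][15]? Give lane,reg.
15,7

r=11⇒gr=3,Rb=1  c=15⇒Cb=1,th=3,odd=1
L=3*4+3=15  i=1*4+1*2+1=7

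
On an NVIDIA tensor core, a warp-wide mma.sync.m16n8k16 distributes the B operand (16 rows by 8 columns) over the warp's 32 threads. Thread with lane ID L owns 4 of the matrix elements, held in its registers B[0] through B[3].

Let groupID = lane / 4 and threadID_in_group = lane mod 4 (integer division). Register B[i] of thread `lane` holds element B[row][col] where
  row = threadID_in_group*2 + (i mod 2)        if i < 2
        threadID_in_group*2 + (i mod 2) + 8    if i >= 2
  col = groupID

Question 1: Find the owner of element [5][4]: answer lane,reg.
c=4→G=4  r=5→rhi=0,T=2,p=1
L=4*4+2=18  i=0*2+1=1

18,1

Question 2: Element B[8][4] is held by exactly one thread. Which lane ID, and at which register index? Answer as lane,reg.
16,2

c=4⇒gr=4  r=8⇒Rb=1,th=0,odd=0
L=4*4+0=16  i=1*2+0=2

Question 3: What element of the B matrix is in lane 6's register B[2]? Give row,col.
12,1

lane 6: G=1 (6/4), T=2 (6%4)
i=2: r=2*2+0+8=12, c=G=1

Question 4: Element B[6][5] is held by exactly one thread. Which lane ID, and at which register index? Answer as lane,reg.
23,0

c=5->g=5  r=6->rb=0,t=3,b0=0
L=5*4+3=23  i=0*2+0=0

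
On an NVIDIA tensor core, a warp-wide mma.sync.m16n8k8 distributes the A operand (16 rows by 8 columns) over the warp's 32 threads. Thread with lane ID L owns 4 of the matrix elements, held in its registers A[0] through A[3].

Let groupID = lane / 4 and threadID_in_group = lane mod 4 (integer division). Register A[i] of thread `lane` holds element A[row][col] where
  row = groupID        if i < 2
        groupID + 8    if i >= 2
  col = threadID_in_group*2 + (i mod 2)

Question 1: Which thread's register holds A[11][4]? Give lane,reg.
r=11⇒gr=3,Rb=1  c=4⇒th=2,odd=0
L=3*4+2=14  i=1*2+0=2

14,2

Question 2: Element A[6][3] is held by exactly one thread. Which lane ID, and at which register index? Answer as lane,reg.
r: 6->gid=6,r8=0  c: 3->tid=1,i&1=1
L=6*4+1=25  i=0*2+1=1

25,1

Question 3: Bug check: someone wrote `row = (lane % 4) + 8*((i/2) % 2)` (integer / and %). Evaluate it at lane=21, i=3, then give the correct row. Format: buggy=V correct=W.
`(lane % 4) + 8*((i/2) % 2)`[21,3]=>9
L=21=>grp=21>>2=5, tig=21&3=1
[3]=>row 5+8=13  col 1·2+1=3
row: 9 vs 13

buggy=9 correct=13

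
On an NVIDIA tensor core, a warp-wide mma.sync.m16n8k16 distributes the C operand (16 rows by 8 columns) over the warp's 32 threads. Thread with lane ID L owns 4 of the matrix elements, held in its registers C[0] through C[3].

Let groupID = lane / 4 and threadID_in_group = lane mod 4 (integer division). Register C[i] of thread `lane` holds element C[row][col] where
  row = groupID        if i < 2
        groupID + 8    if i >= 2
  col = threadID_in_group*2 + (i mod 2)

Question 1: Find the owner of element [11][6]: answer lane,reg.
15,2

r: 11->gid=3,r8=1  c: 6->tid=3,i&1=0
L=3*4+3=15  i=1*2+0=2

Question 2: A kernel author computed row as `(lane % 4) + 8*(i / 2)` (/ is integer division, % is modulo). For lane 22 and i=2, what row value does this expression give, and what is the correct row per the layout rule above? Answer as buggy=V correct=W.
buggy=10 correct=13

`(lane % 4) + 8*(i / 2)`[22,2]->10
lane 22: gid=5 (22/4), tid=2 (22%4)
i=2: r=5+8=13, c=2*2+0=4
row: 10 vs 13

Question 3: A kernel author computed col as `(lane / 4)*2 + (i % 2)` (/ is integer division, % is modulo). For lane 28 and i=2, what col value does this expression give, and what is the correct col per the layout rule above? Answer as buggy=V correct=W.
buggy=14 correct=0

`(lane / 4)*2 + (i % 2)`[28,2]->14
L=28->gid=28>>2=7, tid=28&3=0
[2]->row 7+8=15  col 0·2+0=0
col: 14 vs 0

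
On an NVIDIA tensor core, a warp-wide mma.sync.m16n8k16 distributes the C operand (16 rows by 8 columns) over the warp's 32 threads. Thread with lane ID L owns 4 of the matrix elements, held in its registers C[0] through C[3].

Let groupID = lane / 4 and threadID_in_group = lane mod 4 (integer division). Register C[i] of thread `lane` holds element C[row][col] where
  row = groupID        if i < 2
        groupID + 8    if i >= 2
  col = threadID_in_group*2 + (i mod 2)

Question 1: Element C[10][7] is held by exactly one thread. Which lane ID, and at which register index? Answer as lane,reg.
r=10->g=2,rb=1  c=7->t=3,b0=1
L=2*4+3=11  i=1*2+1=3

11,3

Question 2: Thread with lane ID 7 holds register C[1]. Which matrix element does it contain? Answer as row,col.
1,7

L=7⇒gr=7>>2=1, th=7&3=3
[1]⇒row 1+0=1  col 3·2+1=7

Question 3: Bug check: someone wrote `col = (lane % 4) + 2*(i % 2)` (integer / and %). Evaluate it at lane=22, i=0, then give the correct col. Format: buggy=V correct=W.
buggy=2 correct=4

`(lane % 4) + 2*(i % 2)`[22,0]->2
L=22->g=22>>2=5, t=22&3=2
[0]->row 5+0=5  col 2·2+0=4
col: 2 vs 4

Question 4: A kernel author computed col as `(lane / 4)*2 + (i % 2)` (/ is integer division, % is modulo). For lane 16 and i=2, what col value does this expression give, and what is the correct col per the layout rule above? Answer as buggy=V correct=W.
buggy=8 correct=0

`(lane / 4)*2 + (i % 2)`[16,2]->8
lane 16->16/4=4, 16 mod 4=0
i=2  r:4+8->12  c:2·0+0->0
col: 8 vs 0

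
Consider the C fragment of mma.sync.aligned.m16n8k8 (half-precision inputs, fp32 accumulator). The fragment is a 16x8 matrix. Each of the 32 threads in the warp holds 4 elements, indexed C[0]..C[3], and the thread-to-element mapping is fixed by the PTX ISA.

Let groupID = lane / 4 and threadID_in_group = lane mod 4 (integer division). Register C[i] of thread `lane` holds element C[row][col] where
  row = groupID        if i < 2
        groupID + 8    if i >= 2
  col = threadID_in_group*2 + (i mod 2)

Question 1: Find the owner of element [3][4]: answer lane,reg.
14,0

r=3→G=3,rhi=0  c=4→T=2,p=0
L=3*4+2=14  i=0*2+0=0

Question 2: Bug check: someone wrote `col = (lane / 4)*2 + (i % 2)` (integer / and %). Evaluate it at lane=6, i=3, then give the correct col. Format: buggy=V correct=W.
buggy=3 correct=5

`(lane / 4)*2 + (i % 2)`[6,3]→3
6: G=1,T=2
[3] (1+8,2*2+1) = (9,5)
col: 3 vs 5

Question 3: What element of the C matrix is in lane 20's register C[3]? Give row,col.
20: g=5,t=0
[3] (5+8,0*2+1) = (13,1)

13,1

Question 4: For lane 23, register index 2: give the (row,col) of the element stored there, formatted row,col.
lane 23->23/4=5, 23 mod 4=3
i=2  r:5+8->13  c:2·3+0->6

13,6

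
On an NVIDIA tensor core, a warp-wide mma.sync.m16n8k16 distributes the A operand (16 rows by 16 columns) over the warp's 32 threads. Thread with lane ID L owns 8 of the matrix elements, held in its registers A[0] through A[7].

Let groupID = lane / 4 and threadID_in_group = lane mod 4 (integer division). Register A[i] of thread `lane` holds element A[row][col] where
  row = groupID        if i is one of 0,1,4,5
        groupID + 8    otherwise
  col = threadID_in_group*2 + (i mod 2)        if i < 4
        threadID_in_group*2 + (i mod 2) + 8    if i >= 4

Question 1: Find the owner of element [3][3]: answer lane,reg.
r:3=>grp=3,rB=0  c:3=>cB=0,tig=1,lo=1
L=3*4+1=13  i=0*4+0*2+1=1

13,1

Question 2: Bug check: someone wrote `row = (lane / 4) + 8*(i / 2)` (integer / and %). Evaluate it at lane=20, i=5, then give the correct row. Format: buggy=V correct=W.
`(lane / 4) + 8*(i / 2)`[20,5]→21
lane 20: G=5 (20/4), T=0 (20%4)
i=5: r=5+0=5, c=0*2+1+8=9
row: 21 vs 5

buggy=21 correct=5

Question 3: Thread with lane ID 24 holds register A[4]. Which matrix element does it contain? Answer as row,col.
24: grp=6,tig=0
[4] (6+0,0*2+0+8) = (6,8)

6,8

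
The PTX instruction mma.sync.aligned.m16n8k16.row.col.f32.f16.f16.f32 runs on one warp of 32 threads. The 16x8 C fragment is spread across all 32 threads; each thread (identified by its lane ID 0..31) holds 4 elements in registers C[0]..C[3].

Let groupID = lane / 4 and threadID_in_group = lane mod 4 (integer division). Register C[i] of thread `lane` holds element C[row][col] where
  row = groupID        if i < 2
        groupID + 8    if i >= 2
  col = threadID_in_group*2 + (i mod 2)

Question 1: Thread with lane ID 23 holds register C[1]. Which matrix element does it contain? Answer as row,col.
23: gid=5,tid=3
[1] (5+0,3*2+1) = (5,7)

5,7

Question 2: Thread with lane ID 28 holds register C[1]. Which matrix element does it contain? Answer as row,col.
lane 28: gr=7 (28/4), th=0 (28%4)
i=1: r=7+0=7, c=0*2+1=1

7,1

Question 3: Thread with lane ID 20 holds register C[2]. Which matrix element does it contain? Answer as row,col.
13,0

20: grp=5,tig=0
[2] (5+8,0*2+0) = (13,0)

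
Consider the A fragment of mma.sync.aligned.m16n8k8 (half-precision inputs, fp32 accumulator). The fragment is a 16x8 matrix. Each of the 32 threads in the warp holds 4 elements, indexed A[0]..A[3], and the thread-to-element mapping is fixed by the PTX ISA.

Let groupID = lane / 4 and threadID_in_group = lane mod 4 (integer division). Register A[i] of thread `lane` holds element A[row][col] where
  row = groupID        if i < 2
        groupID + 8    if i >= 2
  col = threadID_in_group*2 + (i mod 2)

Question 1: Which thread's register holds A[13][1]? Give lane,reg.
20,3

r:13=>grp=5,rB=1  c:1=>tig=0,lo=1
L=5*4+0=20  i=1*2+1=3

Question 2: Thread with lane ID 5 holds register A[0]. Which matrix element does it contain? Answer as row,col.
lane 5: gr=1 (5/4), th=1 (5%4)
i=0: r=1+0=1, c=1*2+0=2

1,2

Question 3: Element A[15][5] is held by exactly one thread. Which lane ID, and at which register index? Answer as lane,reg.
r=15⇒gr=7,Rb=1  c=5⇒th=2,odd=1
L=7*4+2=30  i=1*2+1=3

30,3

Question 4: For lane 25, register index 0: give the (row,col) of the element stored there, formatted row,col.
25: g=6,t=1
[0] (6+0,1*2+0) = (6,2)

6,2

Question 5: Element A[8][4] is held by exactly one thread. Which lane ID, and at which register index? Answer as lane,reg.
r=8->g=0,rb=1  c=4->t=2,b0=0
L=0*4+2=2  i=1*2+0=2

2,2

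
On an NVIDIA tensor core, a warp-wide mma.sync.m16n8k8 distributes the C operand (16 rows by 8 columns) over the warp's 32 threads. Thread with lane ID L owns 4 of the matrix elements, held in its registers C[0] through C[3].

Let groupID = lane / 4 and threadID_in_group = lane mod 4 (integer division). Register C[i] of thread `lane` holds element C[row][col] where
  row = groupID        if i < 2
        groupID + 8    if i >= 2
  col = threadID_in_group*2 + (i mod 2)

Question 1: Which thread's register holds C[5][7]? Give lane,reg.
23,1

r: 5->gid=5,r8=0  c: 7->tid=3,i&1=1
L=5*4+3=23  i=0*2+1=1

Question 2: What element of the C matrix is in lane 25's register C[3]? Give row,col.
L=25->g=25>>2=6, t=25&3=1
[3]->row 6+8=14  col 1·2+1=3

14,3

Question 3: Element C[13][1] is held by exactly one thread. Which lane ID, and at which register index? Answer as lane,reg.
r=13⇒gr=5,Rb=1  c=1⇒th=0,odd=1
L=5*4+0=20  i=1*2+1=3

20,3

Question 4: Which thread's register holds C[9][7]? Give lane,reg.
r=9→G=1,rhi=1  c=7→T=3,p=1
L=1*4+3=7  i=1*2+1=3

7,3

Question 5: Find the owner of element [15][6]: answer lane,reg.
31,2

r: 15->gid=7,r8=1  c: 6->tid=3,i&1=0
L=7*4+3=31  i=1*2+0=2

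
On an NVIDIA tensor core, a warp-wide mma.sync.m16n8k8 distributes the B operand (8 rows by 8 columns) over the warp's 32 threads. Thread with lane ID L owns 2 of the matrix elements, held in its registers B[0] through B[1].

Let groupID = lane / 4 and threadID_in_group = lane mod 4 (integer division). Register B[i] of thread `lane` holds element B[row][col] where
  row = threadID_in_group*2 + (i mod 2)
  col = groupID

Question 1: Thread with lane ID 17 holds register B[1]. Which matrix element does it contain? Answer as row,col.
L=17⇒gr=17>>2=4, th=17&3=1
[1]⇒row 1·2+1=3  col gr=4

3,4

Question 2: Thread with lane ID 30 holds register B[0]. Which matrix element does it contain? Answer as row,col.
4,7

lane 30⇒30/4=7, 30 mod 4=2
i=0  r:2·2+0⇒4  c:7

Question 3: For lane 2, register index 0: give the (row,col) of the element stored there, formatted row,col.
lane 2: G=0 (2/4), T=2 (2%4)
i=0: r=2*2+0=4, c=G=0

4,0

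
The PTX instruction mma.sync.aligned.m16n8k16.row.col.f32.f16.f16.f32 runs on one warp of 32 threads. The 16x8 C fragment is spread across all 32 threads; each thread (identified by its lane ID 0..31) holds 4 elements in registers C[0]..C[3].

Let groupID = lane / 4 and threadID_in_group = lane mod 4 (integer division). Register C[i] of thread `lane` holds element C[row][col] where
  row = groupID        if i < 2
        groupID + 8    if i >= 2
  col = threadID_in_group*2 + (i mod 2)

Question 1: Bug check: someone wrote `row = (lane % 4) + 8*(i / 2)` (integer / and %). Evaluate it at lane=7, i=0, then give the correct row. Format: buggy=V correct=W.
`(lane % 4) + 8*(i / 2)`[7,0]=>3
lane 7=>7/4=1, 7 mod 4=3
i=0  r:1+0=>1  c:2·3+0=>6
row: 3 vs 1

buggy=3 correct=1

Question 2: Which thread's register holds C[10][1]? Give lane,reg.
8,3

r:10=>grp=2,rB=1  c:1=>tig=0,lo=1
L=2*4+0=8  i=1*2+1=3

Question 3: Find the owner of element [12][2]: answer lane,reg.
r=12->g=4,rb=1  c=2->t=1,b0=0
L=4*4+1=17  i=1*2+0=2

17,2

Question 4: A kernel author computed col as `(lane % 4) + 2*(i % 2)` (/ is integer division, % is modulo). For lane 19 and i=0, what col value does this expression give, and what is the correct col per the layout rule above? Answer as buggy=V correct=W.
buggy=3 correct=6

`(lane % 4) + 2*(i % 2)`[19,0]=>3
lane 19: grp=4 (19/4), tig=3 (19%4)
i=0: r=4+0=4, c=3*2+0=6
col: 3 vs 6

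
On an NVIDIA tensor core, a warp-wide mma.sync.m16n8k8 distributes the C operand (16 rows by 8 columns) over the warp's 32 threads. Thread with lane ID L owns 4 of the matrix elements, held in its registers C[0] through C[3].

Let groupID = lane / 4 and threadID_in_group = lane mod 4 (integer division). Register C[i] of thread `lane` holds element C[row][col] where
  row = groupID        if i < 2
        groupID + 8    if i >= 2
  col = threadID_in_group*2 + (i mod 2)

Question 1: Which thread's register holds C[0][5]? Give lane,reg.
2,1

r=0→G=0,rhi=0  c=5→T=2,p=1
L=0*4+2=2  i=0*2+1=1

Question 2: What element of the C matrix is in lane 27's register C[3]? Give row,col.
14,7

L=27⇒gr=27>>2=6, th=27&3=3
[3]⇒row 6+8=14  col 3·2+1=7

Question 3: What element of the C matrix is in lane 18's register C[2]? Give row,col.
lane 18: gr=4 (18/4), th=2 (18%4)
i=2: r=4+8=12, c=2*2+0=4

12,4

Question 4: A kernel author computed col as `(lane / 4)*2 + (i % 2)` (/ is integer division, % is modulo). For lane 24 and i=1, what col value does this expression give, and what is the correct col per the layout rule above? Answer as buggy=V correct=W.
`(lane / 4)*2 + (i % 2)`[24,1]->13
lane 24: g=6 (24/4), t=0 (24%4)
i=1: r=6+0=6, c=0*2+1=1
col: 13 vs 1

buggy=13 correct=1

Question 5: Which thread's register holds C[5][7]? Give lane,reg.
23,1

r=5→G=5,rhi=0  c=7→T=3,p=1
L=5*4+3=23  i=0*2+1=1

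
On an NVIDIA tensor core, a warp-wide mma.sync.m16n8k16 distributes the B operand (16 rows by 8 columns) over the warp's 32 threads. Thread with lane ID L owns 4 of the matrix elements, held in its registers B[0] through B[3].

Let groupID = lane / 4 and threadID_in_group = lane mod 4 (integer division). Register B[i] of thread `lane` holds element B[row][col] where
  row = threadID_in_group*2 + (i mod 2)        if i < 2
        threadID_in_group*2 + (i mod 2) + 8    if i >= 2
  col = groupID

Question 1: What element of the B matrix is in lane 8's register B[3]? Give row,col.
9,2

8: gid=2,tid=0
[3] (0*2+1+8,2) = (9,2)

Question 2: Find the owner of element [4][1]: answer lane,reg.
6,0

c=1->g=1  r=4->rb=0,t=2,b0=0
L=1*4+2=6  i=0*2+0=0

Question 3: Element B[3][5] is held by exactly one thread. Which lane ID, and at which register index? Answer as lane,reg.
21,1

c: 5->gid=5  r: 3->r8=0,tid=1,i&1=1
L=5*4+1=21  i=0*2+1=1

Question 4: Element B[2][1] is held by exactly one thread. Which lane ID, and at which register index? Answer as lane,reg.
5,0

c=1⇒gr=1  r=2⇒Rb=0,th=1,odd=0
L=1*4+1=5  i=0*2+0=0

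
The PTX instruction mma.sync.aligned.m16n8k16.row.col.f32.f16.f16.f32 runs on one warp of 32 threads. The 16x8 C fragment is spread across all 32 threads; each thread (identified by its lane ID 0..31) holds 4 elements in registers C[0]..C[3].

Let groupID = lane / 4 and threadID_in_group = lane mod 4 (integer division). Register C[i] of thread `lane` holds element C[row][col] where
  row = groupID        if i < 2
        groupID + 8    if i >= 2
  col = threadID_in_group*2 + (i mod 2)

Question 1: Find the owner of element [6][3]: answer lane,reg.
25,1

r: 6->gid=6,r8=0  c: 3->tid=1,i&1=1
L=6*4+1=25  i=0*2+1=1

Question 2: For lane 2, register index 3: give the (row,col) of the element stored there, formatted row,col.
8,5

L=2=>grp=2>>2=0, tig=2&3=2
[3]=>row 0+8=8  col 2·2+1=5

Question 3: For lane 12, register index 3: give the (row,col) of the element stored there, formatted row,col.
11,1

lane 12⇒12/4=3, 12 mod 4=0
i=3  r:3+8⇒11  c:2·0+1⇒1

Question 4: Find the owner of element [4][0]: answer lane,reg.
r=4→G=4,rhi=0  c=0→T=0,p=0
L=4*4+0=16  i=0*2+0=0

16,0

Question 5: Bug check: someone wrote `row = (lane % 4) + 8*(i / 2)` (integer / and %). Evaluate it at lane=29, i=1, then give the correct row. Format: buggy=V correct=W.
`(lane % 4) + 8*(i / 2)`[29,1]->1
L=29->gid=29>>2=7, tid=29&3=1
[1]->row 7+0=7  col 1·2+1=3
row: 1 vs 7

buggy=1 correct=7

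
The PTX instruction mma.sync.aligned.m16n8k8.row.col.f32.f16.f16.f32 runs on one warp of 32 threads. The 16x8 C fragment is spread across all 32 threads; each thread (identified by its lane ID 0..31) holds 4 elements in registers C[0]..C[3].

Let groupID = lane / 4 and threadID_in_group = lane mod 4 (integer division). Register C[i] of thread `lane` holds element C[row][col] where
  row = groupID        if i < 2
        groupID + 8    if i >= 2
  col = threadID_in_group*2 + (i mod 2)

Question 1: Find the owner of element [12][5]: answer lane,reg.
r=12⇒gr=4,Rb=1  c=5⇒th=2,odd=1
L=4*4+2=18  i=1*2+1=3

18,3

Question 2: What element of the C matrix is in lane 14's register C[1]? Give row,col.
3,5

L=14->gid=14>>2=3, tid=14&3=2
[1]->row 3+0=3  col 2·2+1=5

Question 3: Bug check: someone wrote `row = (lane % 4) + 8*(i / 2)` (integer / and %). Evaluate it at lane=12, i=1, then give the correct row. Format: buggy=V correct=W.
buggy=0 correct=3

`(lane % 4) + 8*(i / 2)`[12,1]→0
lane 12: G=3 (12/4), T=0 (12%4)
i=1: r=3+0=3, c=0*2+1=1
row: 0 vs 3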